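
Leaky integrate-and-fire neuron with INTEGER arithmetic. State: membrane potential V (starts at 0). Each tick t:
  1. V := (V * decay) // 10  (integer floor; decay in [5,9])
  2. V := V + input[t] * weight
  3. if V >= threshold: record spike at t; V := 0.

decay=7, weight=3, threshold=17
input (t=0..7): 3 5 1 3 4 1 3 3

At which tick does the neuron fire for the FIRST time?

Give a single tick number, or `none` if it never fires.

Answer: 1

Derivation:
t=0: input=3 -> V=9
t=1: input=5 -> V=0 FIRE
t=2: input=1 -> V=3
t=3: input=3 -> V=11
t=4: input=4 -> V=0 FIRE
t=5: input=1 -> V=3
t=6: input=3 -> V=11
t=7: input=3 -> V=16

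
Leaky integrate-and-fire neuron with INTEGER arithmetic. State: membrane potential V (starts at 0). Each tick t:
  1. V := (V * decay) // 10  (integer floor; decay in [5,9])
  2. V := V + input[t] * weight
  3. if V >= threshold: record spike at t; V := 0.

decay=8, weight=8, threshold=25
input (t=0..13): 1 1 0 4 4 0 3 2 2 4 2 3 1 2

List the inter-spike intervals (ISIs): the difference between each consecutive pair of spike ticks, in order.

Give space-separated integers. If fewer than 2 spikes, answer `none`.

Answer: 1 3 2 2

Derivation:
t=0: input=1 -> V=8
t=1: input=1 -> V=14
t=2: input=0 -> V=11
t=3: input=4 -> V=0 FIRE
t=4: input=4 -> V=0 FIRE
t=5: input=0 -> V=0
t=6: input=3 -> V=24
t=7: input=2 -> V=0 FIRE
t=8: input=2 -> V=16
t=9: input=4 -> V=0 FIRE
t=10: input=2 -> V=16
t=11: input=3 -> V=0 FIRE
t=12: input=1 -> V=8
t=13: input=2 -> V=22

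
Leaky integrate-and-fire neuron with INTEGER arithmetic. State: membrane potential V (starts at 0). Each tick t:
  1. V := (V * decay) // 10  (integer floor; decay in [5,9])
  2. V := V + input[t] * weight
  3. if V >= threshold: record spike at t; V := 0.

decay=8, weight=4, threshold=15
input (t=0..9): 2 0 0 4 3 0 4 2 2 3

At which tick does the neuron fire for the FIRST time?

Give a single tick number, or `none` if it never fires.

Answer: 3

Derivation:
t=0: input=2 -> V=8
t=1: input=0 -> V=6
t=2: input=0 -> V=4
t=3: input=4 -> V=0 FIRE
t=4: input=3 -> V=12
t=5: input=0 -> V=9
t=6: input=4 -> V=0 FIRE
t=7: input=2 -> V=8
t=8: input=2 -> V=14
t=9: input=3 -> V=0 FIRE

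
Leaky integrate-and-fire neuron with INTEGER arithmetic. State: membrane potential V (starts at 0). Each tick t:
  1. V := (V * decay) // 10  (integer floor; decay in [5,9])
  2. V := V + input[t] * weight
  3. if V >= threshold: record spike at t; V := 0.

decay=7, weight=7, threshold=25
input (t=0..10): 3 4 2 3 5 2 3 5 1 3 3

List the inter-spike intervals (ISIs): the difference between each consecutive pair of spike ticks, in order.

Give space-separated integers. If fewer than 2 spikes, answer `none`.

t=0: input=3 -> V=21
t=1: input=4 -> V=0 FIRE
t=2: input=2 -> V=14
t=3: input=3 -> V=0 FIRE
t=4: input=5 -> V=0 FIRE
t=5: input=2 -> V=14
t=6: input=3 -> V=0 FIRE
t=7: input=5 -> V=0 FIRE
t=8: input=1 -> V=7
t=9: input=3 -> V=0 FIRE
t=10: input=3 -> V=21

Answer: 2 1 2 1 2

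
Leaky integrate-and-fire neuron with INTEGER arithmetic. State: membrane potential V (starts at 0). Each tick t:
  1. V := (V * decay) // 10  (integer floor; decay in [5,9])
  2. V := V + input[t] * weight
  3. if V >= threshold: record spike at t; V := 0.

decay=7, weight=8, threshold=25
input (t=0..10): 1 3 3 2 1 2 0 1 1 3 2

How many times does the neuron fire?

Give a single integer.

t=0: input=1 -> V=8
t=1: input=3 -> V=0 FIRE
t=2: input=3 -> V=24
t=3: input=2 -> V=0 FIRE
t=4: input=1 -> V=8
t=5: input=2 -> V=21
t=6: input=0 -> V=14
t=7: input=1 -> V=17
t=8: input=1 -> V=19
t=9: input=3 -> V=0 FIRE
t=10: input=2 -> V=16

Answer: 3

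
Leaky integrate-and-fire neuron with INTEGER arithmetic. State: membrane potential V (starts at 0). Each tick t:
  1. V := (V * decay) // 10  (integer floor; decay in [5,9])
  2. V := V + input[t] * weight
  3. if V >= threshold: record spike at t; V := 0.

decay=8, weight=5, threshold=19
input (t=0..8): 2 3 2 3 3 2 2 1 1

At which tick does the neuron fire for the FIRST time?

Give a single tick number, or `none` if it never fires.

t=0: input=2 -> V=10
t=1: input=3 -> V=0 FIRE
t=2: input=2 -> V=10
t=3: input=3 -> V=0 FIRE
t=4: input=3 -> V=15
t=5: input=2 -> V=0 FIRE
t=6: input=2 -> V=10
t=7: input=1 -> V=13
t=8: input=1 -> V=15

Answer: 1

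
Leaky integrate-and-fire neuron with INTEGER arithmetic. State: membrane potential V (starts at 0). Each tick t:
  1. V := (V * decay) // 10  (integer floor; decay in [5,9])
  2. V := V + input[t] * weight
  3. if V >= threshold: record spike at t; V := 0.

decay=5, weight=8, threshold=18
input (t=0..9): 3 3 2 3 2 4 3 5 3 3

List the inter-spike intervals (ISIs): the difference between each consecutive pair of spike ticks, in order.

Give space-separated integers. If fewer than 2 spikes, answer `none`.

t=0: input=3 -> V=0 FIRE
t=1: input=3 -> V=0 FIRE
t=2: input=2 -> V=16
t=3: input=3 -> V=0 FIRE
t=4: input=2 -> V=16
t=5: input=4 -> V=0 FIRE
t=6: input=3 -> V=0 FIRE
t=7: input=5 -> V=0 FIRE
t=8: input=3 -> V=0 FIRE
t=9: input=3 -> V=0 FIRE

Answer: 1 2 2 1 1 1 1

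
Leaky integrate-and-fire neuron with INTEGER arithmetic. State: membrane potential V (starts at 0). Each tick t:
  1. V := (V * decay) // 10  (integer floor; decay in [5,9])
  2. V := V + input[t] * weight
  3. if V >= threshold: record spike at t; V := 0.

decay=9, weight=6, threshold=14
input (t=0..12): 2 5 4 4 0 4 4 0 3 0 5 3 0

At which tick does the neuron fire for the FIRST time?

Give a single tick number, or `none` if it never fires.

Answer: 1

Derivation:
t=0: input=2 -> V=12
t=1: input=5 -> V=0 FIRE
t=2: input=4 -> V=0 FIRE
t=3: input=4 -> V=0 FIRE
t=4: input=0 -> V=0
t=5: input=4 -> V=0 FIRE
t=6: input=4 -> V=0 FIRE
t=7: input=0 -> V=0
t=8: input=3 -> V=0 FIRE
t=9: input=0 -> V=0
t=10: input=5 -> V=0 FIRE
t=11: input=3 -> V=0 FIRE
t=12: input=0 -> V=0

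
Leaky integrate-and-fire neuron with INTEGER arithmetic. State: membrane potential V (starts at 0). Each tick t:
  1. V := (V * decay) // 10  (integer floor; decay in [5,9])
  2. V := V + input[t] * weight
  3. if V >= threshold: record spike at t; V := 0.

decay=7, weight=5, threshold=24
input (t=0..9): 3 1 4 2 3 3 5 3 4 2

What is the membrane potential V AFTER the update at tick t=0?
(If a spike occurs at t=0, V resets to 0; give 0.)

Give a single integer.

Answer: 15

Derivation:
t=0: input=3 -> V=15
t=1: input=1 -> V=15
t=2: input=4 -> V=0 FIRE
t=3: input=2 -> V=10
t=4: input=3 -> V=22
t=5: input=3 -> V=0 FIRE
t=6: input=5 -> V=0 FIRE
t=7: input=3 -> V=15
t=8: input=4 -> V=0 FIRE
t=9: input=2 -> V=10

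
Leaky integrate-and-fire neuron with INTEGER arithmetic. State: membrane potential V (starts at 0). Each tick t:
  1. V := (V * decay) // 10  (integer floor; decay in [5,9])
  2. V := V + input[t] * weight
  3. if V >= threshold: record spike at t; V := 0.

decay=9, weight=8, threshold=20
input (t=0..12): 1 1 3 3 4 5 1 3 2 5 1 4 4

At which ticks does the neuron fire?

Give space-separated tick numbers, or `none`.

t=0: input=1 -> V=8
t=1: input=1 -> V=15
t=2: input=3 -> V=0 FIRE
t=3: input=3 -> V=0 FIRE
t=4: input=4 -> V=0 FIRE
t=5: input=5 -> V=0 FIRE
t=6: input=1 -> V=8
t=7: input=3 -> V=0 FIRE
t=8: input=2 -> V=16
t=9: input=5 -> V=0 FIRE
t=10: input=1 -> V=8
t=11: input=4 -> V=0 FIRE
t=12: input=4 -> V=0 FIRE

Answer: 2 3 4 5 7 9 11 12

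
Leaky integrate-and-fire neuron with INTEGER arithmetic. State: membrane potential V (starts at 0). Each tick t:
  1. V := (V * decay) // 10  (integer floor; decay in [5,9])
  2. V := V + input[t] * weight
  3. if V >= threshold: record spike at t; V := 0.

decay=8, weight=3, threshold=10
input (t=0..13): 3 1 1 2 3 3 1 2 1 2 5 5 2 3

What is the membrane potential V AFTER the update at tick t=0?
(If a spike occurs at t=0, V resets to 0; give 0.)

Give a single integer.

Answer: 9

Derivation:
t=0: input=3 -> V=9
t=1: input=1 -> V=0 FIRE
t=2: input=1 -> V=3
t=3: input=2 -> V=8
t=4: input=3 -> V=0 FIRE
t=5: input=3 -> V=9
t=6: input=1 -> V=0 FIRE
t=7: input=2 -> V=6
t=8: input=1 -> V=7
t=9: input=2 -> V=0 FIRE
t=10: input=5 -> V=0 FIRE
t=11: input=5 -> V=0 FIRE
t=12: input=2 -> V=6
t=13: input=3 -> V=0 FIRE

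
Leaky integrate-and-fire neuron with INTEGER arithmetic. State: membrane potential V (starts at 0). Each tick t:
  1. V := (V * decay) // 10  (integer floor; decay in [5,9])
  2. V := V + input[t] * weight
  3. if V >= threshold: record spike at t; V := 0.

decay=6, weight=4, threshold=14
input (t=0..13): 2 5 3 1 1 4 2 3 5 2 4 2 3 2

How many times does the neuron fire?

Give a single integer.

Answer: 6

Derivation:
t=0: input=2 -> V=8
t=1: input=5 -> V=0 FIRE
t=2: input=3 -> V=12
t=3: input=1 -> V=11
t=4: input=1 -> V=10
t=5: input=4 -> V=0 FIRE
t=6: input=2 -> V=8
t=7: input=3 -> V=0 FIRE
t=8: input=5 -> V=0 FIRE
t=9: input=2 -> V=8
t=10: input=4 -> V=0 FIRE
t=11: input=2 -> V=8
t=12: input=3 -> V=0 FIRE
t=13: input=2 -> V=8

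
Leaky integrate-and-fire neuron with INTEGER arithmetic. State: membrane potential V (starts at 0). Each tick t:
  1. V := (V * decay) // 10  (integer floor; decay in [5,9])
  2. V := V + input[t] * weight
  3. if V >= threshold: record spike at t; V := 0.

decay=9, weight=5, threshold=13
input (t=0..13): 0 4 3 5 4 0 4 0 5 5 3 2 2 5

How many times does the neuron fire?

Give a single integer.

Answer: 10

Derivation:
t=0: input=0 -> V=0
t=1: input=4 -> V=0 FIRE
t=2: input=3 -> V=0 FIRE
t=3: input=5 -> V=0 FIRE
t=4: input=4 -> V=0 FIRE
t=5: input=0 -> V=0
t=6: input=4 -> V=0 FIRE
t=7: input=0 -> V=0
t=8: input=5 -> V=0 FIRE
t=9: input=5 -> V=0 FIRE
t=10: input=3 -> V=0 FIRE
t=11: input=2 -> V=10
t=12: input=2 -> V=0 FIRE
t=13: input=5 -> V=0 FIRE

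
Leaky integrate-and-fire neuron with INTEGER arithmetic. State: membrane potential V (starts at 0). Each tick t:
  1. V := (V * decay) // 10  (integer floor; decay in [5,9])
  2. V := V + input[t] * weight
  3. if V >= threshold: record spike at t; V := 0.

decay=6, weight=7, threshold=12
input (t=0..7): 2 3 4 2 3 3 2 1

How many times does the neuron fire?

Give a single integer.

t=0: input=2 -> V=0 FIRE
t=1: input=3 -> V=0 FIRE
t=2: input=4 -> V=0 FIRE
t=3: input=2 -> V=0 FIRE
t=4: input=3 -> V=0 FIRE
t=5: input=3 -> V=0 FIRE
t=6: input=2 -> V=0 FIRE
t=7: input=1 -> V=7

Answer: 7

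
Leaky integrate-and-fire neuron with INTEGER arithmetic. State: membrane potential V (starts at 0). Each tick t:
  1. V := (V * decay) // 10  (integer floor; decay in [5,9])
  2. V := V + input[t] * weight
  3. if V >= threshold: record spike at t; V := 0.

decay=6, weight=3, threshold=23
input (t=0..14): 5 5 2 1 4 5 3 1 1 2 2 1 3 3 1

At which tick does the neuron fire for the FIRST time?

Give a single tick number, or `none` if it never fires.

t=0: input=5 -> V=15
t=1: input=5 -> V=0 FIRE
t=2: input=2 -> V=6
t=3: input=1 -> V=6
t=4: input=4 -> V=15
t=5: input=5 -> V=0 FIRE
t=6: input=3 -> V=9
t=7: input=1 -> V=8
t=8: input=1 -> V=7
t=9: input=2 -> V=10
t=10: input=2 -> V=12
t=11: input=1 -> V=10
t=12: input=3 -> V=15
t=13: input=3 -> V=18
t=14: input=1 -> V=13

Answer: 1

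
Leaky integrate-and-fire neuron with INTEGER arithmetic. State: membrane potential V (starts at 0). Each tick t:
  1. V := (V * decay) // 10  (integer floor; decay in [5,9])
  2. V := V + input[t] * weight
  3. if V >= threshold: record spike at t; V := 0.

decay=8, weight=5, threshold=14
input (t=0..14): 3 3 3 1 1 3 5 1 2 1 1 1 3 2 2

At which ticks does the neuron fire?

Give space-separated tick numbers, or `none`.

t=0: input=3 -> V=0 FIRE
t=1: input=3 -> V=0 FIRE
t=2: input=3 -> V=0 FIRE
t=3: input=1 -> V=5
t=4: input=1 -> V=9
t=5: input=3 -> V=0 FIRE
t=6: input=5 -> V=0 FIRE
t=7: input=1 -> V=5
t=8: input=2 -> V=0 FIRE
t=9: input=1 -> V=5
t=10: input=1 -> V=9
t=11: input=1 -> V=12
t=12: input=3 -> V=0 FIRE
t=13: input=2 -> V=10
t=14: input=2 -> V=0 FIRE

Answer: 0 1 2 5 6 8 12 14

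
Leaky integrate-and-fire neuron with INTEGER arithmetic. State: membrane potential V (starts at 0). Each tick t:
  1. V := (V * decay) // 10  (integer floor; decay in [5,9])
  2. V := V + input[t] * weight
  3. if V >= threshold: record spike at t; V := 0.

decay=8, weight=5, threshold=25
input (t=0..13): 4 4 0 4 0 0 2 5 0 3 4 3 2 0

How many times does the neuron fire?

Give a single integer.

Answer: 3

Derivation:
t=0: input=4 -> V=20
t=1: input=4 -> V=0 FIRE
t=2: input=0 -> V=0
t=3: input=4 -> V=20
t=4: input=0 -> V=16
t=5: input=0 -> V=12
t=6: input=2 -> V=19
t=7: input=5 -> V=0 FIRE
t=8: input=0 -> V=0
t=9: input=3 -> V=15
t=10: input=4 -> V=0 FIRE
t=11: input=3 -> V=15
t=12: input=2 -> V=22
t=13: input=0 -> V=17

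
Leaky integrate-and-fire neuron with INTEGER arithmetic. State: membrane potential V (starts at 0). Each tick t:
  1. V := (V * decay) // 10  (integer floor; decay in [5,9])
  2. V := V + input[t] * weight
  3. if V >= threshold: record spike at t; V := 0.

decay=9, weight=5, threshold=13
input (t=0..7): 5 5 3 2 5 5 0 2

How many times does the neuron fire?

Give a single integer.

Answer: 5

Derivation:
t=0: input=5 -> V=0 FIRE
t=1: input=5 -> V=0 FIRE
t=2: input=3 -> V=0 FIRE
t=3: input=2 -> V=10
t=4: input=5 -> V=0 FIRE
t=5: input=5 -> V=0 FIRE
t=6: input=0 -> V=0
t=7: input=2 -> V=10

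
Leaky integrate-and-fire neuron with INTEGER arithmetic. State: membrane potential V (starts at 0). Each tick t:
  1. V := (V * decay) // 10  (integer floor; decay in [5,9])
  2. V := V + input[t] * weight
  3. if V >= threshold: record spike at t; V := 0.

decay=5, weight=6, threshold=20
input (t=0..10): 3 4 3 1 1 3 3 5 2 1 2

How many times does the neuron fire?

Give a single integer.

t=0: input=3 -> V=18
t=1: input=4 -> V=0 FIRE
t=2: input=3 -> V=18
t=3: input=1 -> V=15
t=4: input=1 -> V=13
t=5: input=3 -> V=0 FIRE
t=6: input=3 -> V=18
t=7: input=5 -> V=0 FIRE
t=8: input=2 -> V=12
t=9: input=1 -> V=12
t=10: input=2 -> V=18

Answer: 3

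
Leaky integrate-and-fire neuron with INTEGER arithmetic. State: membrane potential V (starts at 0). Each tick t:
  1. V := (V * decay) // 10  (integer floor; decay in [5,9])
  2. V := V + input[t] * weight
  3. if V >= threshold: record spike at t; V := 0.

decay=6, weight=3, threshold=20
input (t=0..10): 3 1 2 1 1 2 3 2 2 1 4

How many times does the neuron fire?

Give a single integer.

t=0: input=3 -> V=9
t=1: input=1 -> V=8
t=2: input=2 -> V=10
t=3: input=1 -> V=9
t=4: input=1 -> V=8
t=5: input=2 -> V=10
t=6: input=3 -> V=15
t=7: input=2 -> V=15
t=8: input=2 -> V=15
t=9: input=1 -> V=12
t=10: input=4 -> V=19

Answer: 0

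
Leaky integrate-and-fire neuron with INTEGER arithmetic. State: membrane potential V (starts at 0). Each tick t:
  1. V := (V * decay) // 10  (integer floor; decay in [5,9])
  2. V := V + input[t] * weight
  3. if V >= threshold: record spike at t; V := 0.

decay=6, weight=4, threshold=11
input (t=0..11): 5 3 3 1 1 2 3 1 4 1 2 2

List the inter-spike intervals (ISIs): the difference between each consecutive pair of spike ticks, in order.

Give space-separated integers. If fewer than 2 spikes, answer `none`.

t=0: input=5 -> V=0 FIRE
t=1: input=3 -> V=0 FIRE
t=2: input=3 -> V=0 FIRE
t=3: input=1 -> V=4
t=4: input=1 -> V=6
t=5: input=2 -> V=0 FIRE
t=6: input=3 -> V=0 FIRE
t=7: input=1 -> V=4
t=8: input=4 -> V=0 FIRE
t=9: input=1 -> V=4
t=10: input=2 -> V=10
t=11: input=2 -> V=0 FIRE

Answer: 1 1 3 1 2 3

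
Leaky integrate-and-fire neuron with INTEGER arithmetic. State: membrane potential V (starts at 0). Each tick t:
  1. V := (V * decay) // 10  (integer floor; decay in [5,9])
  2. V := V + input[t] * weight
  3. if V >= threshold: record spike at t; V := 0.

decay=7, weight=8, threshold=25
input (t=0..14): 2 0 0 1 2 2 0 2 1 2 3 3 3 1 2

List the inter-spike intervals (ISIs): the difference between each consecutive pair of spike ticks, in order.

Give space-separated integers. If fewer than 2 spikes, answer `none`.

Answer: 4 2 3

Derivation:
t=0: input=2 -> V=16
t=1: input=0 -> V=11
t=2: input=0 -> V=7
t=3: input=1 -> V=12
t=4: input=2 -> V=24
t=5: input=2 -> V=0 FIRE
t=6: input=0 -> V=0
t=7: input=2 -> V=16
t=8: input=1 -> V=19
t=9: input=2 -> V=0 FIRE
t=10: input=3 -> V=24
t=11: input=3 -> V=0 FIRE
t=12: input=3 -> V=24
t=13: input=1 -> V=24
t=14: input=2 -> V=0 FIRE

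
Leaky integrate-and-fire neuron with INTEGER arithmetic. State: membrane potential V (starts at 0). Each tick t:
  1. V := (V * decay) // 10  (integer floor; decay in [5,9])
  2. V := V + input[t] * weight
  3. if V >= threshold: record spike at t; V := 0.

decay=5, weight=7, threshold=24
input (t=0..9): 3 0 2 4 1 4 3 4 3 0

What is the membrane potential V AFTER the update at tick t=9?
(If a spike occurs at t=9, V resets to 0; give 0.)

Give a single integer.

t=0: input=3 -> V=21
t=1: input=0 -> V=10
t=2: input=2 -> V=19
t=3: input=4 -> V=0 FIRE
t=4: input=1 -> V=7
t=5: input=4 -> V=0 FIRE
t=6: input=3 -> V=21
t=7: input=4 -> V=0 FIRE
t=8: input=3 -> V=21
t=9: input=0 -> V=10

Answer: 10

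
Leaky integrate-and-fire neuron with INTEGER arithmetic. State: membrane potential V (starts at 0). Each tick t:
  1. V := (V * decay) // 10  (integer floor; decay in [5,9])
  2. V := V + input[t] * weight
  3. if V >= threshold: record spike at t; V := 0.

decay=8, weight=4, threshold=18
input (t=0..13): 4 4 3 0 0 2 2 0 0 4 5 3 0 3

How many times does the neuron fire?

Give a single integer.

Answer: 4

Derivation:
t=0: input=4 -> V=16
t=1: input=4 -> V=0 FIRE
t=2: input=3 -> V=12
t=3: input=0 -> V=9
t=4: input=0 -> V=7
t=5: input=2 -> V=13
t=6: input=2 -> V=0 FIRE
t=7: input=0 -> V=0
t=8: input=0 -> V=0
t=9: input=4 -> V=16
t=10: input=5 -> V=0 FIRE
t=11: input=3 -> V=12
t=12: input=0 -> V=9
t=13: input=3 -> V=0 FIRE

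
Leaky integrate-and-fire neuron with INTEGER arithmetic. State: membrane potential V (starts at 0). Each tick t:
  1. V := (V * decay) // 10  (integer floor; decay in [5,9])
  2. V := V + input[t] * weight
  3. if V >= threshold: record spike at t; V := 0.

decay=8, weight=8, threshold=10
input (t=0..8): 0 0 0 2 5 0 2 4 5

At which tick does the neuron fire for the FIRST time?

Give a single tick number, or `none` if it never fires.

t=0: input=0 -> V=0
t=1: input=0 -> V=0
t=2: input=0 -> V=0
t=3: input=2 -> V=0 FIRE
t=4: input=5 -> V=0 FIRE
t=5: input=0 -> V=0
t=6: input=2 -> V=0 FIRE
t=7: input=4 -> V=0 FIRE
t=8: input=5 -> V=0 FIRE

Answer: 3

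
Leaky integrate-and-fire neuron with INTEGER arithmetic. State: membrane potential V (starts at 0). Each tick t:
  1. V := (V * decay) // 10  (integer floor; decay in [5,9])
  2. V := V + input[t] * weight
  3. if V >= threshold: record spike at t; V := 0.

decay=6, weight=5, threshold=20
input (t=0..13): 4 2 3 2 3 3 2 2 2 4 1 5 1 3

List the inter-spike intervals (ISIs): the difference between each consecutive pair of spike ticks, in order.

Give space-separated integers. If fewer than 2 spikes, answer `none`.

Answer: 2 2 3 2 2

Derivation:
t=0: input=4 -> V=0 FIRE
t=1: input=2 -> V=10
t=2: input=3 -> V=0 FIRE
t=3: input=2 -> V=10
t=4: input=3 -> V=0 FIRE
t=5: input=3 -> V=15
t=6: input=2 -> V=19
t=7: input=2 -> V=0 FIRE
t=8: input=2 -> V=10
t=9: input=4 -> V=0 FIRE
t=10: input=1 -> V=5
t=11: input=5 -> V=0 FIRE
t=12: input=1 -> V=5
t=13: input=3 -> V=18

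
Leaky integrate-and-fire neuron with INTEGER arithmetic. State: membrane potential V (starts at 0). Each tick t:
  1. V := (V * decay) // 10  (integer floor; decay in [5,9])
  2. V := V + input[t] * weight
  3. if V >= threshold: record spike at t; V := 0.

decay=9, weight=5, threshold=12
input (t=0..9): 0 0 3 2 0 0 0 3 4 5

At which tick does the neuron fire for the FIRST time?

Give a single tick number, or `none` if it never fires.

t=0: input=0 -> V=0
t=1: input=0 -> V=0
t=2: input=3 -> V=0 FIRE
t=3: input=2 -> V=10
t=4: input=0 -> V=9
t=5: input=0 -> V=8
t=6: input=0 -> V=7
t=7: input=3 -> V=0 FIRE
t=8: input=4 -> V=0 FIRE
t=9: input=5 -> V=0 FIRE

Answer: 2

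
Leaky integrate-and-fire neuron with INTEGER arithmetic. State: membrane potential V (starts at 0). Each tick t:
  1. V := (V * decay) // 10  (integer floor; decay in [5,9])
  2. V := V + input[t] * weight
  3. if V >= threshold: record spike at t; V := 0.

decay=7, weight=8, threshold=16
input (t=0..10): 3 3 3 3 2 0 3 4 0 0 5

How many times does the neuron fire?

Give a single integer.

Answer: 8

Derivation:
t=0: input=3 -> V=0 FIRE
t=1: input=3 -> V=0 FIRE
t=2: input=3 -> V=0 FIRE
t=3: input=3 -> V=0 FIRE
t=4: input=2 -> V=0 FIRE
t=5: input=0 -> V=0
t=6: input=3 -> V=0 FIRE
t=7: input=4 -> V=0 FIRE
t=8: input=0 -> V=0
t=9: input=0 -> V=0
t=10: input=5 -> V=0 FIRE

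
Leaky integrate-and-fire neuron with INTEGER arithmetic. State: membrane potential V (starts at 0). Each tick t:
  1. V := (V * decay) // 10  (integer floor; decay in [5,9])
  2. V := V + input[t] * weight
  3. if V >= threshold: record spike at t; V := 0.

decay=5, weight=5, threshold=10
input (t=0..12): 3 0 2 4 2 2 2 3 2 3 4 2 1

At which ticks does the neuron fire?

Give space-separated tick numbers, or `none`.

t=0: input=3 -> V=0 FIRE
t=1: input=0 -> V=0
t=2: input=2 -> V=0 FIRE
t=3: input=4 -> V=0 FIRE
t=4: input=2 -> V=0 FIRE
t=5: input=2 -> V=0 FIRE
t=6: input=2 -> V=0 FIRE
t=7: input=3 -> V=0 FIRE
t=8: input=2 -> V=0 FIRE
t=9: input=3 -> V=0 FIRE
t=10: input=4 -> V=0 FIRE
t=11: input=2 -> V=0 FIRE
t=12: input=1 -> V=5

Answer: 0 2 3 4 5 6 7 8 9 10 11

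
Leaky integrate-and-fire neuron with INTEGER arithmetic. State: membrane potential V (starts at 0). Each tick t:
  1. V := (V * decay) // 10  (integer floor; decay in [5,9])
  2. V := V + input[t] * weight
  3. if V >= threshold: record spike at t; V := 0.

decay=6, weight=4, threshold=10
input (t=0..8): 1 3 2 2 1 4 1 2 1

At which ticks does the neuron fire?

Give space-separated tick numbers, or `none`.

Answer: 1 3 5 7

Derivation:
t=0: input=1 -> V=4
t=1: input=3 -> V=0 FIRE
t=2: input=2 -> V=8
t=3: input=2 -> V=0 FIRE
t=4: input=1 -> V=4
t=5: input=4 -> V=0 FIRE
t=6: input=1 -> V=4
t=7: input=2 -> V=0 FIRE
t=8: input=1 -> V=4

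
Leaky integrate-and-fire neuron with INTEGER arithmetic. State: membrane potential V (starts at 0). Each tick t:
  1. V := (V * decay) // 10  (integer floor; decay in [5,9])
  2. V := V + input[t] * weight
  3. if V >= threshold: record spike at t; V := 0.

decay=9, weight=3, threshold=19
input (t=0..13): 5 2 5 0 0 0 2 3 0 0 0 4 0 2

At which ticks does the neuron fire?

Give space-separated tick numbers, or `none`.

Answer: 1 7

Derivation:
t=0: input=5 -> V=15
t=1: input=2 -> V=0 FIRE
t=2: input=5 -> V=15
t=3: input=0 -> V=13
t=4: input=0 -> V=11
t=5: input=0 -> V=9
t=6: input=2 -> V=14
t=7: input=3 -> V=0 FIRE
t=8: input=0 -> V=0
t=9: input=0 -> V=0
t=10: input=0 -> V=0
t=11: input=4 -> V=12
t=12: input=0 -> V=10
t=13: input=2 -> V=15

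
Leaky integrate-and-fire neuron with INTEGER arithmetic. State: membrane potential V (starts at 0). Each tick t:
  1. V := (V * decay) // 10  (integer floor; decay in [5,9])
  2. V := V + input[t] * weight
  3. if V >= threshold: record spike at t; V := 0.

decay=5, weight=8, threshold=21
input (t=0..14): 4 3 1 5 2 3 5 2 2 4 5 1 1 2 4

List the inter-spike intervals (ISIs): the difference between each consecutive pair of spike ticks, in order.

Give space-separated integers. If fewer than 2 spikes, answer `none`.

Answer: 1 2 2 1 2 1 1 3 1

Derivation:
t=0: input=4 -> V=0 FIRE
t=1: input=3 -> V=0 FIRE
t=2: input=1 -> V=8
t=3: input=5 -> V=0 FIRE
t=4: input=2 -> V=16
t=5: input=3 -> V=0 FIRE
t=6: input=5 -> V=0 FIRE
t=7: input=2 -> V=16
t=8: input=2 -> V=0 FIRE
t=9: input=4 -> V=0 FIRE
t=10: input=5 -> V=0 FIRE
t=11: input=1 -> V=8
t=12: input=1 -> V=12
t=13: input=2 -> V=0 FIRE
t=14: input=4 -> V=0 FIRE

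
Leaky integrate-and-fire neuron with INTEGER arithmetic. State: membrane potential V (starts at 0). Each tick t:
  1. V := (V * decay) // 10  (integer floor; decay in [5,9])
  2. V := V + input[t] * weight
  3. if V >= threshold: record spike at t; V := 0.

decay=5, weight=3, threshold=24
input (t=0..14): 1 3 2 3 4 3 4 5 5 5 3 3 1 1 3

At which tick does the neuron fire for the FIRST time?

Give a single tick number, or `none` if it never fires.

t=0: input=1 -> V=3
t=1: input=3 -> V=10
t=2: input=2 -> V=11
t=3: input=3 -> V=14
t=4: input=4 -> V=19
t=5: input=3 -> V=18
t=6: input=4 -> V=21
t=7: input=5 -> V=0 FIRE
t=8: input=5 -> V=15
t=9: input=5 -> V=22
t=10: input=3 -> V=20
t=11: input=3 -> V=19
t=12: input=1 -> V=12
t=13: input=1 -> V=9
t=14: input=3 -> V=13

Answer: 7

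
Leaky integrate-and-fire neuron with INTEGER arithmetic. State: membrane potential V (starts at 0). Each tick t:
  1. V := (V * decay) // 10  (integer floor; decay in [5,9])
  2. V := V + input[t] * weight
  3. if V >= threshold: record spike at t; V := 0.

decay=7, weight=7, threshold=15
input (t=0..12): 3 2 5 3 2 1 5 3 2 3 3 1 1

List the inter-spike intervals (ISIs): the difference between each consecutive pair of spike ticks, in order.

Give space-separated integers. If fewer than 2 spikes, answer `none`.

Answer: 2 1 2 1 1 2 1

Derivation:
t=0: input=3 -> V=0 FIRE
t=1: input=2 -> V=14
t=2: input=5 -> V=0 FIRE
t=3: input=3 -> V=0 FIRE
t=4: input=2 -> V=14
t=5: input=1 -> V=0 FIRE
t=6: input=5 -> V=0 FIRE
t=7: input=3 -> V=0 FIRE
t=8: input=2 -> V=14
t=9: input=3 -> V=0 FIRE
t=10: input=3 -> V=0 FIRE
t=11: input=1 -> V=7
t=12: input=1 -> V=11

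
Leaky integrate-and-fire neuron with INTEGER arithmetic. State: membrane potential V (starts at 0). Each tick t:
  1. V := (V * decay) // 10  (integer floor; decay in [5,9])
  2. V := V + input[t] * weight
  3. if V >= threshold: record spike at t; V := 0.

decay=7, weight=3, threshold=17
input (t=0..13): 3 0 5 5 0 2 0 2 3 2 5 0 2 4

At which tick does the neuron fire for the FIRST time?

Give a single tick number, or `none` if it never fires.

Answer: 2

Derivation:
t=0: input=3 -> V=9
t=1: input=0 -> V=6
t=2: input=5 -> V=0 FIRE
t=3: input=5 -> V=15
t=4: input=0 -> V=10
t=5: input=2 -> V=13
t=6: input=0 -> V=9
t=7: input=2 -> V=12
t=8: input=3 -> V=0 FIRE
t=9: input=2 -> V=6
t=10: input=5 -> V=0 FIRE
t=11: input=0 -> V=0
t=12: input=2 -> V=6
t=13: input=4 -> V=16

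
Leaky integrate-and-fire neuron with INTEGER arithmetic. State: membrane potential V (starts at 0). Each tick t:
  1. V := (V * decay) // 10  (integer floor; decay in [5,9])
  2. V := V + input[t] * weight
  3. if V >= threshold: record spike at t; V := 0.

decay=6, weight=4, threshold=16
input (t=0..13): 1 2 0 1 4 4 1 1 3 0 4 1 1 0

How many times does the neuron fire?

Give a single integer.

Answer: 3

Derivation:
t=0: input=1 -> V=4
t=1: input=2 -> V=10
t=2: input=0 -> V=6
t=3: input=1 -> V=7
t=4: input=4 -> V=0 FIRE
t=5: input=4 -> V=0 FIRE
t=6: input=1 -> V=4
t=7: input=1 -> V=6
t=8: input=3 -> V=15
t=9: input=0 -> V=9
t=10: input=4 -> V=0 FIRE
t=11: input=1 -> V=4
t=12: input=1 -> V=6
t=13: input=0 -> V=3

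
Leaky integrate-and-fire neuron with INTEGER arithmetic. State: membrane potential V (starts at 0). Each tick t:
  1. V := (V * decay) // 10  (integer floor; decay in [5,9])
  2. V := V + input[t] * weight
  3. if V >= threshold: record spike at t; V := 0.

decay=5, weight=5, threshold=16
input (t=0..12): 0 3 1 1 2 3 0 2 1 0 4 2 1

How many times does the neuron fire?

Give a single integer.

Answer: 2

Derivation:
t=0: input=0 -> V=0
t=1: input=3 -> V=15
t=2: input=1 -> V=12
t=3: input=1 -> V=11
t=4: input=2 -> V=15
t=5: input=3 -> V=0 FIRE
t=6: input=0 -> V=0
t=7: input=2 -> V=10
t=8: input=1 -> V=10
t=9: input=0 -> V=5
t=10: input=4 -> V=0 FIRE
t=11: input=2 -> V=10
t=12: input=1 -> V=10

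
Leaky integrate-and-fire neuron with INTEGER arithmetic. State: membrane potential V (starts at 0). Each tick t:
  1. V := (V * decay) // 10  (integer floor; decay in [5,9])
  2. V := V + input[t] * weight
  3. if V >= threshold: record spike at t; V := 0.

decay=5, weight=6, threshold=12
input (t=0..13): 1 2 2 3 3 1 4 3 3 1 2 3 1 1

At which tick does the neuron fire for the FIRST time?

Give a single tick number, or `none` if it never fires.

Answer: 1

Derivation:
t=0: input=1 -> V=6
t=1: input=2 -> V=0 FIRE
t=2: input=2 -> V=0 FIRE
t=3: input=3 -> V=0 FIRE
t=4: input=3 -> V=0 FIRE
t=5: input=1 -> V=6
t=6: input=4 -> V=0 FIRE
t=7: input=3 -> V=0 FIRE
t=8: input=3 -> V=0 FIRE
t=9: input=1 -> V=6
t=10: input=2 -> V=0 FIRE
t=11: input=3 -> V=0 FIRE
t=12: input=1 -> V=6
t=13: input=1 -> V=9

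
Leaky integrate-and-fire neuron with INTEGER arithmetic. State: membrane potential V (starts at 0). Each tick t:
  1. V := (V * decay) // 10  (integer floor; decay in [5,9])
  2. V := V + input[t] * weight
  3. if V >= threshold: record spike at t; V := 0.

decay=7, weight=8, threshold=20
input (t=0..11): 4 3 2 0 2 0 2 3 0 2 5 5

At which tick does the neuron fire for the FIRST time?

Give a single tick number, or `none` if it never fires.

t=0: input=4 -> V=0 FIRE
t=1: input=3 -> V=0 FIRE
t=2: input=2 -> V=16
t=3: input=0 -> V=11
t=4: input=2 -> V=0 FIRE
t=5: input=0 -> V=0
t=6: input=2 -> V=16
t=7: input=3 -> V=0 FIRE
t=8: input=0 -> V=0
t=9: input=2 -> V=16
t=10: input=5 -> V=0 FIRE
t=11: input=5 -> V=0 FIRE

Answer: 0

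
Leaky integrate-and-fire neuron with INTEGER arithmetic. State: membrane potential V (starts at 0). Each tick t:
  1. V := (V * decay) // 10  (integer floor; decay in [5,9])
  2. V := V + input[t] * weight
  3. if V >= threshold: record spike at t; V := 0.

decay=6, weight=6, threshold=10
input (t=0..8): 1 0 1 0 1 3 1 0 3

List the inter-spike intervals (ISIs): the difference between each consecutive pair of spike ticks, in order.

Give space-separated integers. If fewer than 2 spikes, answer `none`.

t=0: input=1 -> V=6
t=1: input=0 -> V=3
t=2: input=1 -> V=7
t=3: input=0 -> V=4
t=4: input=1 -> V=8
t=5: input=3 -> V=0 FIRE
t=6: input=1 -> V=6
t=7: input=0 -> V=3
t=8: input=3 -> V=0 FIRE

Answer: 3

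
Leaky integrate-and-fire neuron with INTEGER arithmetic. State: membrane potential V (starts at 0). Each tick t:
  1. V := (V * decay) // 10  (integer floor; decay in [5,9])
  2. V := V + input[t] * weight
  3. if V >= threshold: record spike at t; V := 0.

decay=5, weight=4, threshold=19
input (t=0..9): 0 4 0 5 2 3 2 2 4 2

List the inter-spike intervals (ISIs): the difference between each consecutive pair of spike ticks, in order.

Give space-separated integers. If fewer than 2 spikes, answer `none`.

t=0: input=0 -> V=0
t=1: input=4 -> V=16
t=2: input=0 -> V=8
t=3: input=5 -> V=0 FIRE
t=4: input=2 -> V=8
t=5: input=3 -> V=16
t=6: input=2 -> V=16
t=7: input=2 -> V=16
t=8: input=4 -> V=0 FIRE
t=9: input=2 -> V=8

Answer: 5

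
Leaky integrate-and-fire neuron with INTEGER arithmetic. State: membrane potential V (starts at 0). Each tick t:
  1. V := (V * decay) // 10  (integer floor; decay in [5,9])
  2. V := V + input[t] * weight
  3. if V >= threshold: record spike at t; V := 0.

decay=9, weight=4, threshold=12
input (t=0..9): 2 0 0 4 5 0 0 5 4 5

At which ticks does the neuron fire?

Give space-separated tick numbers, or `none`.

Answer: 3 4 7 8 9

Derivation:
t=0: input=2 -> V=8
t=1: input=0 -> V=7
t=2: input=0 -> V=6
t=3: input=4 -> V=0 FIRE
t=4: input=5 -> V=0 FIRE
t=5: input=0 -> V=0
t=6: input=0 -> V=0
t=7: input=5 -> V=0 FIRE
t=8: input=4 -> V=0 FIRE
t=9: input=5 -> V=0 FIRE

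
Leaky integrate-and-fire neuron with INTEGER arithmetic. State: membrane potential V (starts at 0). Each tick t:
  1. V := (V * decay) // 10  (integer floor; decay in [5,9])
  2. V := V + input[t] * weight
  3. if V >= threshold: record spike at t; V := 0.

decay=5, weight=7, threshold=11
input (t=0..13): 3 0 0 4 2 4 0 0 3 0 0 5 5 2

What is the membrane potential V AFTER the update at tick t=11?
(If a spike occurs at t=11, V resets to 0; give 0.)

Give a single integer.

t=0: input=3 -> V=0 FIRE
t=1: input=0 -> V=0
t=2: input=0 -> V=0
t=3: input=4 -> V=0 FIRE
t=4: input=2 -> V=0 FIRE
t=5: input=4 -> V=0 FIRE
t=6: input=0 -> V=0
t=7: input=0 -> V=0
t=8: input=3 -> V=0 FIRE
t=9: input=0 -> V=0
t=10: input=0 -> V=0
t=11: input=5 -> V=0 FIRE
t=12: input=5 -> V=0 FIRE
t=13: input=2 -> V=0 FIRE

Answer: 0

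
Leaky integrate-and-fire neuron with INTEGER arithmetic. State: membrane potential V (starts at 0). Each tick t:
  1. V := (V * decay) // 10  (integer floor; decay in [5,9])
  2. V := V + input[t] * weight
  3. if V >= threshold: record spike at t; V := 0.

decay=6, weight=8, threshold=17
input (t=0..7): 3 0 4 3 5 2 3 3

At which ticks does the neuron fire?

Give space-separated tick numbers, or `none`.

t=0: input=3 -> V=0 FIRE
t=1: input=0 -> V=0
t=2: input=4 -> V=0 FIRE
t=3: input=3 -> V=0 FIRE
t=4: input=5 -> V=0 FIRE
t=5: input=2 -> V=16
t=6: input=3 -> V=0 FIRE
t=7: input=3 -> V=0 FIRE

Answer: 0 2 3 4 6 7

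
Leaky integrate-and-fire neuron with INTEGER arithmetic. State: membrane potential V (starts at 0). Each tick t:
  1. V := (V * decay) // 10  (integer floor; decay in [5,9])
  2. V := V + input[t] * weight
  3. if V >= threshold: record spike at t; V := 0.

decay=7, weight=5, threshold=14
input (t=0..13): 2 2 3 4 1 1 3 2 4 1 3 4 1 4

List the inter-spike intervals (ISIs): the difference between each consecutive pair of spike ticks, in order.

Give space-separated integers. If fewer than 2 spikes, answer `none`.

Answer: 1 1 3 2 2 1 2

Derivation:
t=0: input=2 -> V=10
t=1: input=2 -> V=0 FIRE
t=2: input=3 -> V=0 FIRE
t=3: input=4 -> V=0 FIRE
t=4: input=1 -> V=5
t=5: input=1 -> V=8
t=6: input=3 -> V=0 FIRE
t=7: input=2 -> V=10
t=8: input=4 -> V=0 FIRE
t=9: input=1 -> V=5
t=10: input=3 -> V=0 FIRE
t=11: input=4 -> V=0 FIRE
t=12: input=1 -> V=5
t=13: input=4 -> V=0 FIRE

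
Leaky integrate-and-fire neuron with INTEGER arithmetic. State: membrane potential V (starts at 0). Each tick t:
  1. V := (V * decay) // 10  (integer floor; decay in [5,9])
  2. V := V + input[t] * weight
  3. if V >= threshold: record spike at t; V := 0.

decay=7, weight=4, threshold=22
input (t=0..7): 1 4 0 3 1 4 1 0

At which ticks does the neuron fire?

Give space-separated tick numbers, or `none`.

t=0: input=1 -> V=4
t=1: input=4 -> V=18
t=2: input=0 -> V=12
t=3: input=3 -> V=20
t=4: input=1 -> V=18
t=5: input=4 -> V=0 FIRE
t=6: input=1 -> V=4
t=7: input=0 -> V=2

Answer: 5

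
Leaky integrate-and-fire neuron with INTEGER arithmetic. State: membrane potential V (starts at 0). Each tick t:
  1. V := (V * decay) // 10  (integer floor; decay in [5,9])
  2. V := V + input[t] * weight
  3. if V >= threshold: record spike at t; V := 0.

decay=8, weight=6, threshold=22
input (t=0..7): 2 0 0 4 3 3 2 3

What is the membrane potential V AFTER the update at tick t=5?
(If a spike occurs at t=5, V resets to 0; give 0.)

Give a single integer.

Answer: 0

Derivation:
t=0: input=2 -> V=12
t=1: input=0 -> V=9
t=2: input=0 -> V=7
t=3: input=4 -> V=0 FIRE
t=4: input=3 -> V=18
t=5: input=3 -> V=0 FIRE
t=6: input=2 -> V=12
t=7: input=3 -> V=0 FIRE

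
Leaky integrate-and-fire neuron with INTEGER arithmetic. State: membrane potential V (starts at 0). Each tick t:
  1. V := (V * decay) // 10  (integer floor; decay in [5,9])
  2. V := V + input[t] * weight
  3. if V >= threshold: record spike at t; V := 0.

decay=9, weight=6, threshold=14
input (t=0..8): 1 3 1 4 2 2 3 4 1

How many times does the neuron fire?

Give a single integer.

Answer: 5

Derivation:
t=0: input=1 -> V=6
t=1: input=3 -> V=0 FIRE
t=2: input=1 -> V=6
t=3: input=4 -> V=0 FIRE
t=4: input=2 -> V=12
t=5: input=2 -> V=0 FIRE
t=6: input=3 -> V=0 FIRE
t=7: input=4 -> V=0 FIRE
t=8: input=1 -> V=6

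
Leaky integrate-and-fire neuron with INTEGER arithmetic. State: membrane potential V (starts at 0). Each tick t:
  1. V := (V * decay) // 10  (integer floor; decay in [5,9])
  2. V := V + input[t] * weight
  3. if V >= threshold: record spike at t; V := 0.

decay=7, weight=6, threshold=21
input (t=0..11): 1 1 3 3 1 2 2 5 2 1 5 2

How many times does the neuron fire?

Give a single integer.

t=0: input=1 -> V=6
t=1: input=1 -> V=10
t=2: input=3 -> V=0 FIRE
t=3: input=3 -> V=18
t=4: input=1 -> V=18
t=5: input=2 -> V=0 FIRE
t=6: input=2 -> V=12
t=7: input=5 -> V=0 FIRE
t=8: input=2 -> V=12
t=9: input=1 -> V=14
t=10: input=5 -> V=0 FIRE
t=11: input=2 -> V=12

Answer: 4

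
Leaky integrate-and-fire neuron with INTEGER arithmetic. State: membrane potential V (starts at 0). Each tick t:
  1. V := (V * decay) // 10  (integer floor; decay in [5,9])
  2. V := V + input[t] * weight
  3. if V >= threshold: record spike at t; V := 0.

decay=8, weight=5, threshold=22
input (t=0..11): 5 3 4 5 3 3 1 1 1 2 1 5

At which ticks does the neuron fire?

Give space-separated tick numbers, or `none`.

t=0: input=5 -> V=0 FIRE
t=1: input=3 -> V=15
t=2: input=4 -> V=0 FIRE
t=3: input=5 -> V=0 FIRE
t=4: input=3 -> V=15
t=5: input=3 -> V=0 FIRE
t=6: input=1 -> V=5
t=7: input=1 -> V=9
t=8: input=1 -> V=12
t=9: input=2 -> V=19
t=10: input=1 -> V=20
t=11: input=5 -> V=0 FIRE

Answer: 0 2 3 5 11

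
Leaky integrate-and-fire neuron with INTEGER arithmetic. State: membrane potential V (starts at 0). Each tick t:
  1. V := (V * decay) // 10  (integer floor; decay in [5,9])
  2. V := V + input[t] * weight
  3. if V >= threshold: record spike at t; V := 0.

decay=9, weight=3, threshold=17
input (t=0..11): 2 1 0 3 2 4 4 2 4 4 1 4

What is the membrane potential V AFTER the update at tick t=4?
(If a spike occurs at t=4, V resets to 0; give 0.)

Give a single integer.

Answer: 0

Derivation:
t=0: input=2 -> V=6
t=1: input=1 -> V=8
t=2: input=0 -> V=7
t=3: input=3 -> V=15
t=4: input=2 -> V=0 FIRE
t=5: input=4 -> V=12
t=6: input=4 -> V=0 FIRE
t=7: input=2 -> V=6
t=8: input=4 -> V=0 FIRE
t=9: input=4 -> V=12
t=10: input=1 -> V=13
t=11: input=4 -> V=0 FIRE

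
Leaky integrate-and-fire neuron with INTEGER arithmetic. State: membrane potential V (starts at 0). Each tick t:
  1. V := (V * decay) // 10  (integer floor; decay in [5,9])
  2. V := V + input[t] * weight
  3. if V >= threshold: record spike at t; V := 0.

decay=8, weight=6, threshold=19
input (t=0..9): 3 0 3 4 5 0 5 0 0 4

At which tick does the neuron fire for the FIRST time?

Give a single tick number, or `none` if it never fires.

Answer: 2

Derivation:
t=0: input=3 -> V=18
t=1: input=0 -> V=14
t=2: input=3 -> V=0 FIRE
t=3: input=4 -> V=0 FIRE
t=4: input=5 -> V=0 FIRE
t=5: input=0 -> V=0
t=6: input=5 -> V=0 FIRE
t=7: input=0 -> V=0
t=8: input=0 -> V=0
t=9: input=4 -> V=0 FIRE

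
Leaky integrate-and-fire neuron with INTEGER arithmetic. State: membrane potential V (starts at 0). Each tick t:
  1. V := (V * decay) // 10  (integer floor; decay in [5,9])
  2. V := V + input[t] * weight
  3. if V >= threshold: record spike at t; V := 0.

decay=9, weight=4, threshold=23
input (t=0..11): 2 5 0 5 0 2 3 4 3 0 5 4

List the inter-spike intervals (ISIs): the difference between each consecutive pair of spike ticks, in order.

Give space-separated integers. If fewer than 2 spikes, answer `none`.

Answer: 4 2 3

Derivation:
t=0: input=2 -> V=8
t=1: input=5 -> V=0 FIRE
t=2: input=0 -> V=0
t=3: input=5 -> V=20
t=4: input=0 -> V=18
t=5: input=2 -> V=0 FIRE
t=6: input=3 -> V=12
t=7: input=4 -> V=0 FIRE
t=8: input=3 -> V=12
t=9: input=0 -> V=10
t=10: input=5 -> V=0 FIRE
t=11: input=4 -> V=16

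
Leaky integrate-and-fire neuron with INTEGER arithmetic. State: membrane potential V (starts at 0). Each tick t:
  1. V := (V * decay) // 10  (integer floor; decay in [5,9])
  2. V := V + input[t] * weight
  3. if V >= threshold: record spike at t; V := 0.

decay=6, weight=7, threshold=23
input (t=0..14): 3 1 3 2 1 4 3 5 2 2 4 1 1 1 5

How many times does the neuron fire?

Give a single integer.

t=0: input=3 -> V=21
t=1: input=1 -> V=19
t=2: input=3 -> V=0 FIRE
t=3: input=2 -> V=14
t=4: input=1 -> V=15
t=5: input=4 -> V=0 FIRE
t=6: input=3 -> V=21
t=7: input=5 -> V=0 FIRE
t=8: input=2 -> V=14
t=9: input=2 -> V=22
t=10: input=4 -> V=0 FIRE
t=11: input=1 -> V=7
t=12: input=1 -> V=11
t=13: input=1 -> V=13
t=14: input=5 -> V=0 FIRE

Answer: 5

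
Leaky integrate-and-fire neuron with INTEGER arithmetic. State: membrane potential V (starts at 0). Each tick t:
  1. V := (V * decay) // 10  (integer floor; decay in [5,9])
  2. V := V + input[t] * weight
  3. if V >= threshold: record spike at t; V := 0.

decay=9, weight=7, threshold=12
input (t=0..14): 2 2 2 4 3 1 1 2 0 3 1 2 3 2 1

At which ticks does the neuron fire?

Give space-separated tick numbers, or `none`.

t=0: input=2 -> V=0 FIRE
t=1: input=2 -> V=0 FIRE
t=2: input=2 -> V=0 FIRE
t=3: input=4 -> V=0 FIRE
t=4: input=3 -> V=0 FIRE
t=5: input=1 -> V=7
t=6: input=1 -> V=0 FIRE
t=7: input=2 -> V=0 FIRE
t=8: input=0 -> V=0
t=9: input=3 -> V=0 FIRE
t=10: input=1 -> V=7
t=11: input=2 -> V=0 FIRE
t=12: input=3 -> V=0 FIRE
t=13: input=2 -> V=0 FIRE
t=14: input=1 -> V=7

Answer: 0 1 2 3 4 6 7 9 11 12 13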